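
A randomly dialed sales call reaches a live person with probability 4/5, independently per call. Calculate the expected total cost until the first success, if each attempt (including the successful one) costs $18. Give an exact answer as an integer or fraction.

E[#attempts] = 1/p = 5/4; E[cost] = 18·5/4 = 45/2.

45/2 dollars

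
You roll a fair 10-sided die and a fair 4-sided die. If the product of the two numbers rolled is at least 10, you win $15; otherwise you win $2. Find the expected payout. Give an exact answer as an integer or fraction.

183/20 dollars

E[payout] = (9/20)·2 + (11/20)·15 = 183/20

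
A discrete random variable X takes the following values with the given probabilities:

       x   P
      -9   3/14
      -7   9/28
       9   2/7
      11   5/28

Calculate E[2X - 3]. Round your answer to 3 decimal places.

E[2x-3] = (3/14)·(-21) + (9/28)·(-17) + (2/7)·15 + (5/28)·19
     = -16/7 ≈ -2.286

-2.286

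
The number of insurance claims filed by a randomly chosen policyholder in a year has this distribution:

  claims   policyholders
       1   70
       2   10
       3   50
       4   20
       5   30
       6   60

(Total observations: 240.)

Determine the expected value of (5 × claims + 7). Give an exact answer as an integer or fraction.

Total = 240, so P(claims=1) = 70/240, etc.
E[5x+7] = (7/24)·12 + (1/24)·17 + (5/24)·22 + (1/12)·27 + (1/8)·32 + (1/4)·37
     = 583/24

583/24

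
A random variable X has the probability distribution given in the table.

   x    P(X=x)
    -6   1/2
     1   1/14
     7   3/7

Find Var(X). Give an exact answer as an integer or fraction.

E[X] = (1/2)·(-6) + (1/14)·1 + (3/7)·7 = 1/14
E[X²] = (1/2)·36 + (1/14)·1 + (3/7)·49 = 547/14
Var(X) = 547/14 − (1/14)² = 7657/196

7657/196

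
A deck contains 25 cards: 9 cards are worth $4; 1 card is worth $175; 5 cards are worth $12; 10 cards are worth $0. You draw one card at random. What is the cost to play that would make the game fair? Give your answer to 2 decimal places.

E[payout] = (9/25)·4 + (1/25)·175 + (5/25)·12 + (10/25)·0 = 271/25
Fair fee = E[payout] = 271/25 ≈ $10.84

$10.84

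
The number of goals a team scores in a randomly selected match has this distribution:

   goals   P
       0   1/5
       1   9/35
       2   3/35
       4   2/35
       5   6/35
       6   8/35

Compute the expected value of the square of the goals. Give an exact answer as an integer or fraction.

491/35

E[X²] = (1/5)·0 + (9/35)·1 + (3/35)·4 + (2/35)·16 + (6/35)·25 + (8/35)·36
     = 491/35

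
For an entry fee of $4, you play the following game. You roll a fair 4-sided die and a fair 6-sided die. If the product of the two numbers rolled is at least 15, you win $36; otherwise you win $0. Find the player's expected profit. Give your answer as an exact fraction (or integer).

E[payout] = (19/24)·0 + (5/24)·36 = 15/2
Expected profit = 15/2 − 4 = 7/2

7/2 dollars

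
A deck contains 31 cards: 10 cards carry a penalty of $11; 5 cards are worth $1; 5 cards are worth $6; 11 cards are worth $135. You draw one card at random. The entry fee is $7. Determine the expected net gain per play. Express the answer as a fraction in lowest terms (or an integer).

1193/31 dollars

E[payout] = (10/31)·(-11) + (5/31)·1 + (5/31)·6 + (11/31)·135 = 1410/31
Expected profit = 1410/31 − 7 = 1193/31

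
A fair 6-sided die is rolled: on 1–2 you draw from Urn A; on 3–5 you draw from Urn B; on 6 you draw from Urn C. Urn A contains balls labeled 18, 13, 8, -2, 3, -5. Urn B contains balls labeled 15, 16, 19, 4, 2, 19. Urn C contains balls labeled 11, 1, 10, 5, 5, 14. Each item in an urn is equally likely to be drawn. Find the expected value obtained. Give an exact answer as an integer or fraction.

341/36

E[X | Urn A] = (18 + 13 + 8 − 2 + 3 − 5)/6 = 35/6
E[X | Urn B] = (15 + 16 + 19 + 4 + 2 + 19)/6 = 25/2
E[X | Urn C] = (11 + 1 + 10 + 5 + 5 + 14)/6 = 23/3
E[X] = (1/3)·35/6 + (1/2)·25/2 + (1/6)·23/3 = 341/36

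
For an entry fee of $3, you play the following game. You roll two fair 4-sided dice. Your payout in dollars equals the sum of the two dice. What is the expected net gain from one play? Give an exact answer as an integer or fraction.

$2

Distribution of the sum of the two dice: 2 w.p. 1/16, 3 w.p. 1/8, 4 w.p. 3/16, 5 w.p. 1/4, 6 w.p. 3/16, 7 w.p. 1/8, …
E[payout] = (1/16)·2 + (1/8)·3 + (3/16)·4 + (1/4)·5 + (3/16)·6 + (1/8)·7 + (1/16)·8 = 5
Expected profit = 5 − 3 = 2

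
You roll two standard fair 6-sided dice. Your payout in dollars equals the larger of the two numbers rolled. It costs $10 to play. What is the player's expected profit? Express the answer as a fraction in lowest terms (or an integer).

Distribution of the larger of the two numbers rolled: 1 w.p. 1/36, 2 w.p. 1/12, 3 w.p. 5/36, 4 w.p. 7/36, 5 w.p. 1/4, 6 w.p. 11/36
E[payout] = (1/36)·1 + (1/12)·2 + (5/36)·3 + (7/36)·4 + (1/4)·5 + (11/36)·6 = 161/36
Expected profit = 161/36 − 10 = -199/36

-199/36 dollars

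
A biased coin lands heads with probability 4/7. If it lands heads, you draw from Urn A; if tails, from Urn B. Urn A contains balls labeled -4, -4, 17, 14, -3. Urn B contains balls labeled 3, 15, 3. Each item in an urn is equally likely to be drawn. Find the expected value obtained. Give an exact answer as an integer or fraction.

37/7

E[X | Urn A] = (-4 − 4 + 17 + 14 − 3)/5 = 4
E[X | Urn B] = (3 + 15 + 3)/3 = 7
E[X] = (4/7)·4 + (3/7)·7 = 37/7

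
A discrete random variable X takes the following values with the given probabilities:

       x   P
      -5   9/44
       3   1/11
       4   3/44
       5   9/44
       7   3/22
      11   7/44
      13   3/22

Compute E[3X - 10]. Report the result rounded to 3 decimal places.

5.068

E[3x-10] = (9/44)·(-25) + (1/11)·(-1) + (3/44)·2 + (9/44)·5 + (3/22)·11 + (7/44)·23 + (3/22)·29
     = 223/44 ≈ 5.068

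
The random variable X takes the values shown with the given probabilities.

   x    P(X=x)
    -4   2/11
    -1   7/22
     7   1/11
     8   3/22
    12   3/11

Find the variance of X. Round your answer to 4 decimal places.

40.0434

E[X] = (2/11)·(-4) + (7/22)·(-1) + (1/11)·7 + (3/22)·8 + (3/11)·12 = 87/22
E[X²] = (2/11)·16 + (7/22)·1 + (1/11)·49 + (3/22)·64 + (3/11)·144 = 1225/22
Var(X) = 1225/22 − (87/22)² = 19381/484 ≈ 40.0434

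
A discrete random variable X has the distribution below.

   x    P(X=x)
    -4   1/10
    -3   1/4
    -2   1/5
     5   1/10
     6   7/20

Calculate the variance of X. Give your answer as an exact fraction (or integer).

E[X] = (1/10)·(-4) + (1/4)·(-3) + (1/5)·(-2) + (1/10)·5 + (7/20)·6 = 21/20
E[X²] = (1/10)·16 + (1/4)·9 + (1/5)·4 + (1/10)·25 + (7/20)·36 = 79/4
Var(X) = 79/4 − (21/20)² = 7459/400

7459/400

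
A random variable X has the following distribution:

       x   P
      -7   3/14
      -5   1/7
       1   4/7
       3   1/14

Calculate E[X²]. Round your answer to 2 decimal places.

15.29

E[X²] = (3/14)·49 + (1/7)·25 + (4/7)·1 + (1/14)·9
     = 107/7 ≈ 15.29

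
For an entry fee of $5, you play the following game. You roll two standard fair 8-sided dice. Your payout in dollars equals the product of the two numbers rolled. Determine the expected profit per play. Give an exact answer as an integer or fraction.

61/4 dollars

Distribution of the product of the two numbers rolled: 1 w.p. 1/64, 2 w.p. 1/32, 3 w.p. 1/32, 4 w.p. 3/64, 5 w.p. 1/32, 6 w.p. 1/16, …
E[payout] = (1/64)·1 + (1/32)·2 + (1/32)·3 + (3/64)·4 + (1/32)·5 + (1/16)·6 + (1/32)·7 + (1/16)·8 + (1/64)·9 + (1/32)·10 + (1/16)·12 + (1/32)·14 + (1/32)·15 + (3/64)·16 + (1/32)·18 + (1/32)·20 + (1/32)·21 + (1/16)·24 + (1/64)·25 + (1/32)·28 + (1/32)·30 + (1/32)·32 + (1/32)·35 + (1/64)·36 + (1/32)·40 + (1/32)·42 + (1/32)·48 + (1/64)·49 + (1/32)·56 + (1/64)·64 = 81/4
Expected profit = 81/4 − 5 = 61/4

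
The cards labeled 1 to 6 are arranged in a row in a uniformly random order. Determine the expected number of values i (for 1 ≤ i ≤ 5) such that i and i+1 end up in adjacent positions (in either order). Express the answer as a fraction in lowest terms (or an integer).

For each i ∈ {1,…,5}, let Xᵢ = 1 if i and i+1 are adjacent. P(Xᵢ=1) = 2·(6−1)!/6! = 2/6.
By linearity, E[ΣXᵢ] = (5)·(2/6) = 5/3.

5/3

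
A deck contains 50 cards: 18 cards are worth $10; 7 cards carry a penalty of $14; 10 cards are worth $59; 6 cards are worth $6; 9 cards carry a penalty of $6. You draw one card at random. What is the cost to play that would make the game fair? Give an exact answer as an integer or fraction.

E[payout] = (18/50)·10 + (7/50)·(-14) + (10/50)·59 + (6/50)·6 + (9/50)·(-6) = 327/25
Fair fee = E[payout] = 327/25

327/25 dollars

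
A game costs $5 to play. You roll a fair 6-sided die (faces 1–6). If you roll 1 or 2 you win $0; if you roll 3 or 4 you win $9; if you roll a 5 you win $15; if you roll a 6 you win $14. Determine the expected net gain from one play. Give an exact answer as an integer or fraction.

17/6 dollars

E[payout] = (1/3)·0 + (1/3)·9 + (1/6)·14 + (1/6)·15 = 47/6
Expected profit = 47/6 − 5 = 17/6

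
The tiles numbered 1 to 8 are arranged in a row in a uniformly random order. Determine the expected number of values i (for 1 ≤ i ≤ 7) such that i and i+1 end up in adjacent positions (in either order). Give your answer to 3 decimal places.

For each i ∈ {1,…,7}, let Xᵢ = 1 if i and i+1 are adjacent. P(Xᵢ=1) = 2·(8−1)!/8! = 2/8.
By linearity, E[ΣXᵢ] = (7)·(2/8) = 7/4.
≈ 1.750

1.750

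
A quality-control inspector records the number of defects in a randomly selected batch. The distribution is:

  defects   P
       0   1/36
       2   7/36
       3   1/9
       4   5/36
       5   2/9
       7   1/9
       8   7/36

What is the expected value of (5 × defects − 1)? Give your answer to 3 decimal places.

22.611

E[5x-1] = (1/36)·(-1) + (7/36)·9 + (1/9)·14 + (5/36)·19 + (2/9)·24 + (1/9)·34 + (7/36)·39
     = 407/18 ≈ 22.611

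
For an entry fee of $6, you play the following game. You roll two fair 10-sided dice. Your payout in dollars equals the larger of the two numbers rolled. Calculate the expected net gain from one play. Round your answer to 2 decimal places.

Distribution of the larger of the two numbers rolled: 1 w.p. 1/100, 2 w.p. 3/100, 3 w.p. 1/20, 4 w.p. 7/100, 5 w.p. 9/100, 6 w.p. 11/100, …
E[payout] = (1/100)·1 + (3/100)·2 + (1/20)·3 + (7/100)·4 + (9/100)·5 + (11/100)·6 + (13/100)·7 + (3/20)·8 + (17/100)·9 + (19/100)·10 = 143/20
Expected profit = 143/20 − 6 = 23/20 ≈ $1.15

$1.15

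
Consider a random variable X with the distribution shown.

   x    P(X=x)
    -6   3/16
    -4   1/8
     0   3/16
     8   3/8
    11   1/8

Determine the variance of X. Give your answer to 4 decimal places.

40.3125

E[X] = (3/16)·(-6) + (1/8)·(-4) + (3/16)·0 + (3/8)·8 + (1/8)·11 = 11/4
E[X²] = (3/16)·36 + (1/8)·16 + (3/16)·0 + (3/8)·64 + (1/8)·121 = 383/8
Var(X) = 383/8 − (11/4)² = 645/16 ≈ 40.3125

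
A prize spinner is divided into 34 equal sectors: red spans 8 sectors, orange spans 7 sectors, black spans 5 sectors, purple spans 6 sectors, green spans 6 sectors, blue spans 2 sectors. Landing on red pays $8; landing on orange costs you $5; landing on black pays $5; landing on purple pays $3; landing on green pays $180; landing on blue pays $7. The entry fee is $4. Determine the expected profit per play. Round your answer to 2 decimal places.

E[payout] = (8/34)·8 + (7/34)·(-5) + (5/34)·5 + (6/34)·3 + (6/34)·180 + (2/34)·7 = 583/17
Expected profit = 583/17 − 4 = 515/17 ≈ $30.29

$30.29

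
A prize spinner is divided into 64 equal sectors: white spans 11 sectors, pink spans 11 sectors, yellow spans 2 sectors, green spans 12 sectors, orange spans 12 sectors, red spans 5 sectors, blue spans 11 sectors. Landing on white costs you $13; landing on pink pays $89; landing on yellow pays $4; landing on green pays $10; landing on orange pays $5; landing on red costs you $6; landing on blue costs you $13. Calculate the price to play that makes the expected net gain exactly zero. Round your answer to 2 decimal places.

E[payout] = (11/64)·(-13) + (11/64)·89 + (2/64)·4 + (12/64)·10 + (12/64)·5 + (5/64)·(-6) + (11/64)·(-13) = 851/64
Fair fee = E[payout] = 851/64 ≈ $13.30

$13.30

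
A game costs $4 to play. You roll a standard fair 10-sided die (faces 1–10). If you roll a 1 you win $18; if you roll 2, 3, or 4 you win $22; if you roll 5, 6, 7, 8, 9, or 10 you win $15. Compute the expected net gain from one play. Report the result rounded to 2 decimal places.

$13.40

E[payout] = (3/5)·15 + (1/10)·18 + (3/10)·22 = 87/5
Expected profit = 87/5 − 4 = 67/5 ≈ $13.40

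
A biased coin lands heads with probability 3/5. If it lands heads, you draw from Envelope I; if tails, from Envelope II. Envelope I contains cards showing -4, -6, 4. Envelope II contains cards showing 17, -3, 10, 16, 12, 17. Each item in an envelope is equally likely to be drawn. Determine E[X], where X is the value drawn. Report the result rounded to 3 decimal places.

3.400

E[X | Envelope I] = (-4 − 6 + 4)/3 = -2
E[X | Envelope II] = (17 − 3 + 10 + 16 + 12 + 17)/6 = 23/2
E[X] = (3/5)·(-2) + (2/5)·23/2 = 17/5 ≈ 3.400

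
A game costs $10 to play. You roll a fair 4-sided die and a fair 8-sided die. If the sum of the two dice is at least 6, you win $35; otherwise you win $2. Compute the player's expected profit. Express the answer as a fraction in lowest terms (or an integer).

235/16 dollars

E[payout] = (5/16)·2 + (11/16)·35 = 395/16
Expected profit = 395/16 − 10 = 235/16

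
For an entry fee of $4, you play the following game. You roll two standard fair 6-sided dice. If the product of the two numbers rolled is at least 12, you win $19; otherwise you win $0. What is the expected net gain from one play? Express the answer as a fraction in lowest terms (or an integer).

179/36 dollars

E[payout] = (19/36)·0 + (17/36)·19 = 323/36
Expected profit = 323/36 − 4 = 179/36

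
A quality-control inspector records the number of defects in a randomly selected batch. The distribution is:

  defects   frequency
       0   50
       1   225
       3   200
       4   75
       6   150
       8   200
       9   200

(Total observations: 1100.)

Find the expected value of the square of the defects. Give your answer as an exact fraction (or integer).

Total = 1100, so P(defects=0) = 50/1100, etc.
E[X²] = (1/22)·0 + (9/44)·1 + (2/11)·9 + (3/44)·16 + (3/22)·36 + (2/11)·64 + (2/11)·81
     = 1505/44

1505/44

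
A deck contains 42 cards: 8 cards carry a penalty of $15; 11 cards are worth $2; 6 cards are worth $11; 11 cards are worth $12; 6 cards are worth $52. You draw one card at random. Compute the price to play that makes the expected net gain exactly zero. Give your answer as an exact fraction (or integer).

E[payout] = (8/42)·(-15) + (11/42)·2 + (6/42)·11 + (11/42)·12 + (6/42)·52 = 206/21
Fair fee = E[payout] = 206/21

206/21 dollars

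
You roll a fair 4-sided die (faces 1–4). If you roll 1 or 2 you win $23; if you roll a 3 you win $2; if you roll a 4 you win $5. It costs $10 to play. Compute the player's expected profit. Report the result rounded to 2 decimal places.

E[payout] = (1/4)·2 + (1/4)·5 + (1/2)·23 = 53/4
Expected profit = 53/4 − 10 = 13/4 ≈ $3.25

$3.25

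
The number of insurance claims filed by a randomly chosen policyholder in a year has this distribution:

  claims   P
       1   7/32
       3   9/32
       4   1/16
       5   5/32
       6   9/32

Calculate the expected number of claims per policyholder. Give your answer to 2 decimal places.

3.78

E[X] = (7/32)·1 + (9/32)·3 + (1/16)·4 + (5/32)·5 + (9/32)·6
     = 121/32 ≈ 3.78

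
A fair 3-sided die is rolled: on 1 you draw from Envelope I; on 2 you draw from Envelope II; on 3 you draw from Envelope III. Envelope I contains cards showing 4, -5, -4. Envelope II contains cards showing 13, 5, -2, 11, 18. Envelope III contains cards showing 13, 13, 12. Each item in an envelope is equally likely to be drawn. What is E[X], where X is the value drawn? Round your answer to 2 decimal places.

E[X | Envelope I] = (4 − 5 − 4)/3 = -5/3
E[X | Envelope II] = (13 + 5 − 2 + 11 + 18)/5 = 9
E[X | Envelope III] = (13 + 13 + 12)/3 = 38/3
E[X] = (1/3)·(-5/3) + (1/3)·9 + (1/3)·38/3 = 20/3 ≈ 6.67

6.67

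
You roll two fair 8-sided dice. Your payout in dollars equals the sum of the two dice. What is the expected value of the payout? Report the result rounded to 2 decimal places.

Distribution of the sum of the two dice: 2 w.p. 1/64, 3 w.p. 1/32, 4 w.p. 3/64, 5 w.p. 1/16, 6 w.p. 5/64, 7 w.p. 3/32, …
E[payout] = (1/64)·2 + (1/32)·3 + (3/64)·4 + (1/16)·5 + (5/64)·6 + (3/32)·7 + (7/64)·8 + (1/8)·9 + (7/64)·10 + (3/32)·11 + (5/64)·12 + (1/16)·13 + (3/64)·14 + (1/32)·15 + (1/64)·16 = 9
≈ $9.00

$9.00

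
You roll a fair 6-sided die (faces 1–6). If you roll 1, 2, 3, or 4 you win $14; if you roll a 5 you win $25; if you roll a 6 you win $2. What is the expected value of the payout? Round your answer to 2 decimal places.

E[payout] = (1/6)·2 + (2/3)·14 + (1/6)·25 = 83/6
≈ $13.83

$13.83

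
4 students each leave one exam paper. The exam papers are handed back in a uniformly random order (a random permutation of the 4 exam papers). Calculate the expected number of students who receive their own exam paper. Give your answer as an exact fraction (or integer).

1

Let Xᵢ = 1 if person i gets their own exam paper. For each i, P(Xᵢ=1) = 1/4.
By linearity of expectation, E[X₁+…+X_4] = 4·(1/4) = 1.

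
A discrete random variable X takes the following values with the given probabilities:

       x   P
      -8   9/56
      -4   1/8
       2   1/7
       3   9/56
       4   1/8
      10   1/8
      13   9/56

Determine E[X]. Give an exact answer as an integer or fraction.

E[X] = (9/56)·(-8) + (1/8)·(-4) + (1/7)·2 + (9/56)·3 + (1/8)·4 + (1/8)·10 + (9/56)·13
     = 79/28

79/28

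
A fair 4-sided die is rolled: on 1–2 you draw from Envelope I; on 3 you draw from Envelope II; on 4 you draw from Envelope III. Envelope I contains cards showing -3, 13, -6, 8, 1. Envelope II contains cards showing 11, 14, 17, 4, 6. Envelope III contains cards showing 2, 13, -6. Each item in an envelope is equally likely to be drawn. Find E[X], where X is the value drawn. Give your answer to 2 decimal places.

E[X | Envelope I] = (-3 + 13 − 6 + 8 + 1)/5 = 13/5
E[X | Envelope II] = (11 + 14 + 17 + 4 + 6)/5 = 52/5
E[X | Envelope III] = (2 + 13 − 6)/3 = 3
E[X] = (1/2)·13/5 + (1/4)·52/5 + (1/4)·3 = 93/20 ≈ 4.65

4.65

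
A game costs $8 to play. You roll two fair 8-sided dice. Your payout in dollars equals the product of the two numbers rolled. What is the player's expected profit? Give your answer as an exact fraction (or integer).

Distribution of the product of the two numbers rolled: 1 w.p. 1/64, 2 w.p. 1/32, 3 w.p. 1/32, 4 w.p. 3/64, 5 w.p. 1/32, 6 w.p. 1/16, …
E[payout] = (1/64)·1 + (1/32)·2 + (1/32)·3 + (3/64)·4 + (1/32)·5 + (1/16)·6 + (1/32)·7 + (1/16)·8 + (1/64)·9 + (1/32)·10 + (1/16)·12 + (1/32)·14 + (1/32)·15 + (3/64)·16 + (1/32)·18 + (1/32)·20 + (1/32)·21 + (1/16)·24 + (1/64)·25 + (1/32)·28 + (1/32)·30 + (1/32)·32 + (1/32)·35 + (1/64)·36 + (1/32)·40 + (1/32)·42 + (1/32)·48 + (1/64)·49 + (1/32)·56 + (1/64)·64 = 81/4
Expected profit = 81/4 − 8 = 49/4

49/4 dollars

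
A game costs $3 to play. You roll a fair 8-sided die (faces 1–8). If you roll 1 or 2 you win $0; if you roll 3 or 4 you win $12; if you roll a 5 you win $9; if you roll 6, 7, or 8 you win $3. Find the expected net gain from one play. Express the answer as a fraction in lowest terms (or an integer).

9/4 dollars

E[payout] = (1/4)·0 + (3/8)·3 + (1/8)·9 + (1/4)·12 = 21/4
Expected profit = 21/4 − 3 = 9/4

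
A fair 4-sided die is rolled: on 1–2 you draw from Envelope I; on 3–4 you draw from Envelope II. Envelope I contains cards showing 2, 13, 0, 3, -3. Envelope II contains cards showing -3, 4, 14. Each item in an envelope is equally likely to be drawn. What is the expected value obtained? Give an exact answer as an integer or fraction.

E[X | Envelope I] = (2 + 13 + 0 + 3 − 3)/5 = 3
E[X | Envelope II] = (-3 + 4 + 14)/3 = 5
E[X] = (1/2)·3 + (1/2)·5 = 4

4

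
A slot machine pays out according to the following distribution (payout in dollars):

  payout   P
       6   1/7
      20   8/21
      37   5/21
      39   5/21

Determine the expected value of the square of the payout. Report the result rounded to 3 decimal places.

E[X²] = (1/7)·36 + (8/21)·400 + (5/21)·1369 + (5/21)·1521
     = 17758/21 ≈ 845.619

845.619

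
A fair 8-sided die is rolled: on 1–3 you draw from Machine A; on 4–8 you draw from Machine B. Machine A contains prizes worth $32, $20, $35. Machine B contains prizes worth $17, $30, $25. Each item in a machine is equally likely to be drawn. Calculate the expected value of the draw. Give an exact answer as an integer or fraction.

E[X | Machine A] = (32 + 20 + 35)/3 = 29
E[X | Machine B] = (17 + 30 + 25)/3 = 24
E[X] = (3/8)·29 + (5/8)·24 = 207/8

207/8 dollars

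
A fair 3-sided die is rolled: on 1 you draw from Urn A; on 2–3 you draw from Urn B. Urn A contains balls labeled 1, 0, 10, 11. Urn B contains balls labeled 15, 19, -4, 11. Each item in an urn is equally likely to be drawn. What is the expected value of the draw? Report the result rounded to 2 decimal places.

8.67

E[X | Urn A] = (1 + 0 + 10 + 11)/4 = 11/2
E[X | Urn B] = (15 + 19 − 4 + 11)/4 = 41/4
E[X] = (1/3)·11/2 + (2/3)·41/4 = 26/3 ≈ 8.67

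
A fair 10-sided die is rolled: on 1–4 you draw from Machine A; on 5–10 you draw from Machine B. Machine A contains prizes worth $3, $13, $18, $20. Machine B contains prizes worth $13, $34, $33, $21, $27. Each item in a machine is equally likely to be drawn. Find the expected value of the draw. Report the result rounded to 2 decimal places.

E[X | Machine A] = (3 + 13 + 18 + 20)/4 = 27/2
E[X | Machine B] = (13 + 34 + 33 + 21 + 27)/5 = 128/5
E[X] = (2/5)·27/2 + (3/5)·128/5 = 519/25 ≈ 20.76

$20.76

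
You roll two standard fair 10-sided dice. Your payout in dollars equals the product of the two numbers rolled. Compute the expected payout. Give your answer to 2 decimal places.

$30.25

Distribution of the product of the two numbers rolled: 1 w.p. 1/100, 2 w.p. 1/50, 3 w.p. 1/50, 4 w.p. 3/100, 5 w.p. 1/50, 6 w.p. 1/25, …
E[payout] = (1/100)·1 + (1/50)·2 + (1/50)·3 + (3/100)·4 + (1/50)·5 + (1/25)·6 + (1/50)·7 + (1/25)·8 + (3/100)·9 + (1/25)·10 + (1/25)·12 + (1/50)·14 + (1/50)·15 + (3/100)·16 + (1/25)·18 + (1/25)·20 + (1/50)·21 + (1/25)·24 + (1/100)·25 + (1/50)·27 + (1/50)·28 + (1/25)·30 + (1/50)·32 + (1/50)·35 + (3/100)·36 + (1/25)·40 + (1/50)·42 + (1/50)·45 + (1/50)·48 + (1/100)·49 + (1/50)·50 + (1/50)·54 + (1/50)·56 + (1/50)·60 + (1/50)·63 + (1/100)·64 + (1/50)·70 + (1/50)·72 + (1/50)·80 + (1/100)·81 + (1/50)·90 + (1/100)·100 = 121/4
≈ $30.25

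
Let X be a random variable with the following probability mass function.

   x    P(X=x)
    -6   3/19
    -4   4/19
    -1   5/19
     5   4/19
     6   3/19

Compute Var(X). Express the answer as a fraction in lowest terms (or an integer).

E[X] = (3/19)·(-6) + (4/19)·(-4) + (5/19)·(-1) + (4/19)·5 + (3/19)·6 = -1/19
E[X²] = (3/19)·36 + (4/19)·16 + (5/19)·1 + (4/19)·25 + (3/19)·36 = 385/19
Var(X) = 385/19 − (-1/19)² = 7314/361

7314/361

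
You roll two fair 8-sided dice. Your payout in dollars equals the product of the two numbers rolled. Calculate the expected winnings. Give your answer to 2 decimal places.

$20.25

Distribution of the product of the two numbers rolled: 1 w.p. 1/64, 2 w.p. 1/32, 3 w.p. 1/32, 4 w.p. 3/64, 5 w.p. 1/32, 6 w.p. 1/16, …
E[payout] = (1/64)·1 + (1/32)·2 + (1/32)·3 + (3/64)·4 + (1/32)·5 + (1/16)·6 + (1/32)·7 + (1/16)·8 + (1/64)·9 + (1/32)·10 + (1/16)·12 + (1/32)·14 + (1/32)·15 + (3/64)·16 + (1/32)·18 + (1/32)·20 + (1/32)·21 + (1/16)·24 + (1/64)·25 + (1/32)·28 + (1/32)·30 + (1/32)·32 + (1/32)·35 + (1/64)·36 + (1/32)·40 + (1/32)·42 + (1/32)·48 + (1/64)·49 + (1/32)·56 + (1/64)·64 = 81/4
≈ $20.25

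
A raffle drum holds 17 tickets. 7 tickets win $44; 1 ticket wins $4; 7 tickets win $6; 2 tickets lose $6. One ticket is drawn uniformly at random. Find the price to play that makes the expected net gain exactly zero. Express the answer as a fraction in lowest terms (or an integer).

342/17 dollars

E[payout] = (7/17)·44 + (1/17)·4 + (7/17)·6 + (2/17)·(-6) = 342/17
Fair fee = E[payout] = 342/17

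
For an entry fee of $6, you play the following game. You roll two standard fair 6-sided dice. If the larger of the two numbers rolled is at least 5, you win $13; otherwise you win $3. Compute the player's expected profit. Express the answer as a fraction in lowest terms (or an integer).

E[payout] = (4/9)·3 + (5/9)·13 = 77/9
Expected profit = 77/9 − 6 = 23/9

23/9 dollars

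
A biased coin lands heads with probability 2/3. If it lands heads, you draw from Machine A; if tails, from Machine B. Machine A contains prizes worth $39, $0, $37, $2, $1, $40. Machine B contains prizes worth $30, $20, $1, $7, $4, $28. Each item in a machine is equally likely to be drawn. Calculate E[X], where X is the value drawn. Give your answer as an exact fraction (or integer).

E[X | Machine A] = (39 + 0 + 37 + 2 + 1 + 40)/6 = 119/6
E[X | Machine B] = (30 + 20 + 1 + 7 + 4 + 28)/6 = 15
E[X] = (2/3)·119/6 + (1/3)·15 = 164/9

164/9 dollars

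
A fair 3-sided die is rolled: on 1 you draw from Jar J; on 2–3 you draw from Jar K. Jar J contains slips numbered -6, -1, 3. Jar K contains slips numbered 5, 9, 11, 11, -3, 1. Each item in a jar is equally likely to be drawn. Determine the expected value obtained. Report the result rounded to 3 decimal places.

3.333

E[X | Jar J] = (-6 − 1 + 3)/3 = -4/3
E[X | Jar K] = (5 + 9 + 11 + 11 − 3 + 1)/6 = 17/3
E[X] = (1/3)·(-4/3) + (2/3)·17/3 = 10/3 ≈ 3.333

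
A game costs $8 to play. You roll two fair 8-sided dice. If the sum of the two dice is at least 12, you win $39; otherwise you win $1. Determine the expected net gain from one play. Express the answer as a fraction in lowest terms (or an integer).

61/32 dollars

E[payout] = (49/64)·1 + (15/64)·39 = 317/32
Expected profit = 317/32 − 8 = 61/32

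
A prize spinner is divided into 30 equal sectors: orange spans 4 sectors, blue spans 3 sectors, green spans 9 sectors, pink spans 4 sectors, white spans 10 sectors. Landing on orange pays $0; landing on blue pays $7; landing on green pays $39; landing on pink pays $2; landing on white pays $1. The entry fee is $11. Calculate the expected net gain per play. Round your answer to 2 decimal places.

$2.00

E[payout] = (4/30)·0 + (3/30)·7 + (9/30)·39 + (4/30)·2 + (10/30)·1 = 13
Expected profit = 13 − 11 = 2 ≈ $2.00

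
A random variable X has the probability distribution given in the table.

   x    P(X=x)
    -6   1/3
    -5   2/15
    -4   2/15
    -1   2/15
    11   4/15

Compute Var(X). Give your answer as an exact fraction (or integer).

E[X] = (1/3)·(-6) + (2/15)·(-5) + (2/15)·(-4) + (2/15)·(-1) + (4/15)·11 = -2/5
E[X²] = (1/3)·36 + (2/15)·25 + (2/15)·16 + (2/15)·1 + (4/15)·121 = 748/15
Var(X) = 748/15 − (-2/5)² = 3728/75

3728/75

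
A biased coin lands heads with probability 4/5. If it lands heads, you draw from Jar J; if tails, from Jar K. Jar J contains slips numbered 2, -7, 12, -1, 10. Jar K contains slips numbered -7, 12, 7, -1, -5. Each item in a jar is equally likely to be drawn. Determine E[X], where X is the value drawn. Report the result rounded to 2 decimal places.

2.80

E[X | Jar J] = (2 − 7 + 12 − 1 + 10)/5 = 16/5
E[X | Jar K] = (-7 + 12 + 7 − 1 − 5)/5 = 6/5
E[X] = (4/5)·16/5 + (1/5)·6/5 = 14/5 ≈ 2.80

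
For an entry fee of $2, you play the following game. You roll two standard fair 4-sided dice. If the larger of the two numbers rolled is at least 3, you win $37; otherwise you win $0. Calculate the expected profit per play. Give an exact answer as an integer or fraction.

103/4 dollars

E[payout] = (1/4)·0 + (3/4)·37 = 111/4
Expected profit = 111/4 − 2 = 103/4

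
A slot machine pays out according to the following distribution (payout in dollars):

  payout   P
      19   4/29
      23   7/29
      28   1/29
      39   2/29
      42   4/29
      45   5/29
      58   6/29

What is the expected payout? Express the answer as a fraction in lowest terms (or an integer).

E[X] = (4/29)·19 + (7/29)·23 + (1/29)·28 + (2/29)·39 + (4/29)·42 + (5/29)·45 + (6/29)·58
     = 1084/29

1084/29 dollars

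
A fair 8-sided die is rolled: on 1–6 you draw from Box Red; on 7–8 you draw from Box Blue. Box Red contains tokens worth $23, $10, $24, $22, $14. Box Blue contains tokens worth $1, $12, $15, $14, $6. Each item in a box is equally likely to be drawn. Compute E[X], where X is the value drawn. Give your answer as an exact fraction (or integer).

327/20 dollars

E[X | Box Red] = (23 + 10 + 24 + 22 + 14)/5 = 93/5
E[X | Box Blue] = (1 + 12 + 15 + 14 + 6)/5 = 48/5
E[X] = (3/4)·93/5 + (1/4)·48/5 = 327/20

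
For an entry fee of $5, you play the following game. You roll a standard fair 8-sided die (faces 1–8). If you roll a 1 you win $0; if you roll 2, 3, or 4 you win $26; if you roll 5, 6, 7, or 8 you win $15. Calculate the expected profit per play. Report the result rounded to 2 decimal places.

E[payout] = (1/8)·0 + (1/2)·15 + (3/8)·26 = 69/4
Expected profit = 69/4 − 5 = 49/4 ≈ $12.25

$12.25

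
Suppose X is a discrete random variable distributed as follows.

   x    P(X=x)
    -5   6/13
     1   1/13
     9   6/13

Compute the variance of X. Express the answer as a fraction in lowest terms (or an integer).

7656/169

E[X] = (6/13)·(-5) + (1/13)·1 + (6/13)·9 = 25/13
E[X²] = (6/13)·25 + (1/13)·1 + (6/13)·81 = 49
Var(X) = 49 − (25/13)² = 7656/169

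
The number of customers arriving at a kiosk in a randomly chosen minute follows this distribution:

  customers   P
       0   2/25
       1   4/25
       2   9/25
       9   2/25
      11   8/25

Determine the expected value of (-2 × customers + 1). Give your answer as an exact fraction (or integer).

E[-2x+1] = (2/25)·1 + (4/25)·(-1) + (9/25)·(-3) + (2/25)·(-17) + (8/25)·(-21)
     = -231/25

-231/25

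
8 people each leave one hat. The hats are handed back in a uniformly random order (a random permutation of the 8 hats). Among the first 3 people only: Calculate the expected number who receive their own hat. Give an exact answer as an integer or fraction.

3/8

Let Xᵢ = 1 if person i gets their own hat. For each i, P(Xᵢ=1) = 1/8.
By linearity of expectation, E[X₁+…+X_3] = 3·(1/8) = 3/8.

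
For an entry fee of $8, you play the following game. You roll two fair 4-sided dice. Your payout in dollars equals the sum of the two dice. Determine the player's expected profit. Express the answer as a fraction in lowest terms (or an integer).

-$3

Distribution of the sum of the two dice: 2 w.p. 1/16, 3 w.p. 1/8, 4 w.p. 3/16, 5 w.p. 1/4, 6 w.p. 3/16, 7 w.p. 1/8, …
E[payout] = (1/16)·2 + (1/8)·3 + (3/16)·4 + (1/4)·5 + (3/16)·6 + (1/8)·7 + (1/16)·8 = 5
Expected profit = 5 − 8 = -3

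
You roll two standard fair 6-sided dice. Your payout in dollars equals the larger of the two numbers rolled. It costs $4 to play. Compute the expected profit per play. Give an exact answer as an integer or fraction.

Distribution of the larger of the two numbers rolled: 1 w.p. 1/36, 2 w.p. 1/12, 3 w.p. 5/36, 4 w.p. 7/36, 5 w.p. 1/4, 6 w.p. 11/36
E[payout] = (1/36)·1 + (1/12)·2 + (5/36)·3 + (7/36)·4 + (1/4)·5 + (11/36)·6 = 161/36
Expected profit = 161/36 − 4 = 17/36

17/36 dollars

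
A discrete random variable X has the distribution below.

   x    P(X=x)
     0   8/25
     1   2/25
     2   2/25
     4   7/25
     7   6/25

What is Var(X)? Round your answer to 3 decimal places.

E[X] = (8/25)·0 + (2/25)·1 + (2/25)·2 + (7/25)·4 + (6/25)·7 = 76/25
E[X²] = (8/25)·0 + (2/25)·1 + (2/25)·4 + (7/25)·16 + (6/25)·49 = 416/25
Var(X) = 416/25 − (76/25)² = 4624/625 ≈ 7.398

7.398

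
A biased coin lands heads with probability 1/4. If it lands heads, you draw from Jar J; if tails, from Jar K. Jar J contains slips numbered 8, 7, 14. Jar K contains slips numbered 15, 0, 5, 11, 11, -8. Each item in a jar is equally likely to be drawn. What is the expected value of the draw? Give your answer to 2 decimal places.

E[X | Jar J] = (8 + 7 + 14)/3 = 29/3
E[X | Jar K] = (15 + 0 + 5 + 11 + 11 − 8)/6 = 17/3
E[X] = (1/4)·29/3 + (3/4)·17/3 = 20/3 ≈ 6.67

6.67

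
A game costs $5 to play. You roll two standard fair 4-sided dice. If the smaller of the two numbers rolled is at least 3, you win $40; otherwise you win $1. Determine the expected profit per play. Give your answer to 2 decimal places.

E[payout] = (3/4)·1 + (1/4)·40 = 43/4
Expected profit = 43/4 − 5 = 23/4 ≈ $5.75

$5.75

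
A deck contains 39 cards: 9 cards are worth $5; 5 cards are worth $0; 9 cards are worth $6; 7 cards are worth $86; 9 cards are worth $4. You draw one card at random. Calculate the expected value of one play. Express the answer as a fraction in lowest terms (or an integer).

737/39 dollars

E[payout] = (9/39)·5 + (5/39)·0 + (9/39)·6 + (7/39)·86 + (9/39)·4 = 737/39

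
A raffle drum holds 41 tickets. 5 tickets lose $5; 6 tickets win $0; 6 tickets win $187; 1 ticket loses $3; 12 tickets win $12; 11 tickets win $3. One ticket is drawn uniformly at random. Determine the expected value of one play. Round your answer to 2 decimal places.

$31.00

E[payout] = (5/41)·(-5) + (6/41)·0 + (6/41)·187 + (1/41)·(-3) + (12/41)·12 + (11/41)·3 = 31
≈ $31.00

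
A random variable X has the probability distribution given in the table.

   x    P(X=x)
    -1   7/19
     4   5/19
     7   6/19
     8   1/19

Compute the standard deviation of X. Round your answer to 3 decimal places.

E[X] = 63/19, E[X²] = 445/19
Var(X) = E[X²] − (E[X])² = 445/19 − 3969/361 = 4486/361
SD(X) = √(4486/361) ≈ 3.525

3.525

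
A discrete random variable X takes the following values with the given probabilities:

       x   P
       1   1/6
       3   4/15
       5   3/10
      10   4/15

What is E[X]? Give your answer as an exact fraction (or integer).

77/15

E[X] = (1/6)·1 + (4/15)·3 + (3/10)·5 + (4/15)·10
     = 77/15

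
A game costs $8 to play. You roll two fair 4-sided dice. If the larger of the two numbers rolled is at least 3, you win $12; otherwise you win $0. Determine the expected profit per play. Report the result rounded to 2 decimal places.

E[payout] = (1/4)·0 + (3/4)·12 = 9
Expected profit = 9 − 8 = 1 ≈ $1.00

$1.00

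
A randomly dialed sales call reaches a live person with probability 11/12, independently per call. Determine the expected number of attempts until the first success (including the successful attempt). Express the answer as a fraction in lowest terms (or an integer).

For a geometric distribution, E[trials] = 1/p = 1/(11/12) = 12/11.

12/11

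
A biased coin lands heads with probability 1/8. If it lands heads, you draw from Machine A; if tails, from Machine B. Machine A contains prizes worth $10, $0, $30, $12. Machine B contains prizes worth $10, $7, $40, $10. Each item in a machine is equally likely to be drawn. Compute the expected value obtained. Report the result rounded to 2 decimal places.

$16.28

E[X | Machine A] = (10 + 0 + 30 + 12)/4 = 13
E[X | Machine B] = (10 + 7 + 40 + 10)/4 = 67/4
E[X] = (1/8)·13 + (7/8)·67/4 = 521/32 ≈ 16.28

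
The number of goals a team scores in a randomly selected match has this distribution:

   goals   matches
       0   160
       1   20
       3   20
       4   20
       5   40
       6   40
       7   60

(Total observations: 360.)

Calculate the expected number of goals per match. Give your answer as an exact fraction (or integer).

17/6

Total = 360, so P(goals=0) = 160/360, etc.
E[X] = (4/9)·0 + (1/18)·1 + (1/18)·3 + (1/18)·4 + (1/9)·5 + (1/9)·6 + (1/6)·7
     = 17/6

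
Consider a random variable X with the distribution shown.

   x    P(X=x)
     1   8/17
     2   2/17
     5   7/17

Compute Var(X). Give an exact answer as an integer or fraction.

1038/289

E[X] = (8/17)·1 + (2/17)·2 + (7/17)·5 = 47/17
E[X²] = (8/17)·1 + (2/17)·4 + (7/17)·25 = 191/17
Var(X) = 191/17 − (47/17)² = 1038/289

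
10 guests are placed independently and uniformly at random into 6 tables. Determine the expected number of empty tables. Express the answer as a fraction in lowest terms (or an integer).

Let Xⱼ=1 if table j is empty. P(Xⱼ=1) = ((6-1)/6)^10 = 9765625/60466176.
By linearity, E[#empty] = 6·9765625/60466176 = 9765625/10077696.

9765625/10077696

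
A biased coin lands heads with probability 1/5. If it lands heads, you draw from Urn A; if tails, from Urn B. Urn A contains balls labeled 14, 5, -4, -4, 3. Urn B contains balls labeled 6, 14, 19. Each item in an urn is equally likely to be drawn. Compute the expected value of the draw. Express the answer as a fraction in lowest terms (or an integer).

E[X | Urn A] = (14 + 5 − 4 − 4 + 3)/5 = 14/5
E[X | Urn B] = (6 + 14 + 19)/3 = 13
E[X] = (1/5)·14/5 + (4/5)·13 = 274/25

274/25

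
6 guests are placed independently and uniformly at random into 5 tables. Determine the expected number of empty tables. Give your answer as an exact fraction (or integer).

Let Xⱼ=1 if table j is empty. P(Xⱼ=1) = ((5-1)/5)^6 = 4096/15625.
By linearity, E[#empty] = 5·4096/15625 = 4096/3125.

4096/3125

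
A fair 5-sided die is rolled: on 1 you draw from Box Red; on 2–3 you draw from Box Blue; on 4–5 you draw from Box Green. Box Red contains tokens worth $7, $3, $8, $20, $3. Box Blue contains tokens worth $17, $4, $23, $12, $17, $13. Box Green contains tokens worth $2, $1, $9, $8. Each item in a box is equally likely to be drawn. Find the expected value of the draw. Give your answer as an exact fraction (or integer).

703/75 dollars

E[X | Box Red] = (7 + 3 + 8 + 20 + 3)/5 = 41/5
E[X | Box Blue] = (17 + 4 + 23 + 12 + 17 + 13)/6 = 43/3
E[X | Box Green] = (2 + 1 + 9 + 8)/4 = 5
E[X] = (1/5)·41/5 + (2/5)·43/3 + (2/5)·5 = 703/75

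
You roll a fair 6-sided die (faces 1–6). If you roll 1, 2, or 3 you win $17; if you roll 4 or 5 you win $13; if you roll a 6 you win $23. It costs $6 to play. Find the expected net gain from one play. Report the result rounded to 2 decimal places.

$10.67

E[payout] = (1/3)·13 + (1/2)·17 + (1/6)·23 = 50/3
Expected profit = 50/3 − 6 = 32/3 ≈ $10.67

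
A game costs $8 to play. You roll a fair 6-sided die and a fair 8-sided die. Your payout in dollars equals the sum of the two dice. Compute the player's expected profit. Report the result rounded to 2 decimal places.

$0.00

Distribution of the sum of the two dice: 2 w.p. 1/48, 3 w.p. 1/24, 4 w.p. 1/16, 5 w.p. 1/12, 6 w.p. 5/48, 7 w.p. 1/8, …
E[payout] = (1/48)·2 + (1/24)·3 + (1/16)·4 + (1/12)·5 + (5/48)·6 + (1/8)·7 + (1/8)·8 + (1/8)·9 + (5/48)·10 + (1/12)·11 + (1/16)·12 + (1/24)·13 + (1/48)·14 = 8
Expected profit = 8 − 8 = 0 ≈ $0.00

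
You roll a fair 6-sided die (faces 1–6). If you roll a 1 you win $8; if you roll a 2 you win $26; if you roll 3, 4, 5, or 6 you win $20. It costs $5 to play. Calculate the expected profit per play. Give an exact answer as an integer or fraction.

$14

E[payout] = (1/6)·8 + (2/3)·20 + (1/6)·26 = 19
Expected profit = 19 − 5 = 14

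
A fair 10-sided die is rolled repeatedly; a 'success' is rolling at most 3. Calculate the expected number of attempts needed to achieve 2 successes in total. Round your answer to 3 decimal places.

By linearity (sum of 2 independent geometric waits), E[trials] = 2/p = 2/(3/10) = 20/3.
≈ 6.667

6.667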